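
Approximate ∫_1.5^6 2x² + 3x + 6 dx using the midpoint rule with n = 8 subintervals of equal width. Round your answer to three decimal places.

219.138

Δx = (6 − 1.5)/8 = 0.5625.
Midpoints: 1.78125, 2.34375, 2.90625, 3.46875, 4.03125, 4.59375, 5.15625, 5.71875.
f(1.78125) = 9057/512, f(2.34375) = 12297/512, f(2.90625) = 16185/512, f(3.46875) = 20721/512, f(4.03125) = 25905/512, f(4.59375) = 31737/512, f(5.15625) = 38217/512, f(5.71875) = 45345/512.
Sum = Δx · [f(1.78125) + f(2.34375) + f(2.90625) + ...].
Sum ≈ 219.138.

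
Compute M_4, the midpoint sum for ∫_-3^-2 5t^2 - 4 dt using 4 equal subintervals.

Δt = (-2 − (-3))/4 = 0.25.
Midpoints: -2.875, -2.625, -2.375, -2.125.
f(-2.875) = 37.328125, f(-2.625) = 30.453125, f(-2.375) = 24.203125, f(-2.125) = 18.578125.
Sum = Δt · [f(-2.875) + f(-2.625) + f(-2.375) + f(-2.125)].
Sum = 27.640625.

27.640625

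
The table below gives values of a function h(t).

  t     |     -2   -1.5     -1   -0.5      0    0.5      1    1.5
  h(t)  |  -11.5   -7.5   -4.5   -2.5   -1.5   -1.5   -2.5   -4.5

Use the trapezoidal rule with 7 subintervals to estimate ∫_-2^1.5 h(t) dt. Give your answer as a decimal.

Δt = 0.5.
T_7 = (0.5/2)·[(-11.5) + 2·(-7.5) + 2·(-4.5) + 2·(-2.5) + 2·(-1.5) + 2·(-1.5) + 2·(-2.5) + (-4.5)] = -14.

-14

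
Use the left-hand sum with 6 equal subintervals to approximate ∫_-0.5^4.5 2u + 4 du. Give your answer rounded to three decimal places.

35.833

Δu = (4.5 − (-0.5))/6 = 5/6.
Left endpoints: -0.5, 1/3, 7/6, 2, 17/6, 11/3.
f(-0.5) = 3, f(1/3) = 14/3, f(7/6) = 19/3, f(2) = 8, f(17/6) = 29/3, f(11/3) = 34/3.
Sum = Δu · [f(-0.5) + f(1/3) + f(7/6) + ...].
Sum ≈ 35.833.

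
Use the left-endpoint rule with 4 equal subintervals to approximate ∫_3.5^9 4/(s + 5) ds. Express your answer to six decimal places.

2.128553

Δs = (9 − 3.5)/4 = 1.375.
Left endpoints: 3.5, 4.875, 6.25, 7.625.
f(3.5) = 8/17, f(4.875) = 32/79, f(6.25) = 16/45, f(7.625) = 32/101.
Sum = Δs · [f(3.5) + f(4.875) + f(6.25) + f(7.625)].
Sum ≈ 2.128553.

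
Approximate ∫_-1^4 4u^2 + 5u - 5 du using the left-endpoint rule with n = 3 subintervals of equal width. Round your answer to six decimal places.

37.592593

Δu = (4 − (-1))/3 = 5/3.
Left endpoints: -1, 2/3, 7/3.
f(-1) = -6, f(2/3) = 1/9, f(7/3) = 256/9.
Sum = Δu · [f(-1) + f(2/3) + f(7/3)].
Sum ≈ 37.592593.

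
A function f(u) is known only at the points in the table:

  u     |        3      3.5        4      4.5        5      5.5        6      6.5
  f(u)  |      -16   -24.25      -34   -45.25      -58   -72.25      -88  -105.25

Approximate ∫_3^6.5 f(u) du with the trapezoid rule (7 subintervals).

-191.1875

Δu = 0.5.
T_7 = (0.5/2)·[(-16) + 2·(-24.25) + 2·(-34) + 2·(-45.25) + 2·(-58) + 2·(-72.25) + 2·(-88) + (-105.25)] = -191.1875.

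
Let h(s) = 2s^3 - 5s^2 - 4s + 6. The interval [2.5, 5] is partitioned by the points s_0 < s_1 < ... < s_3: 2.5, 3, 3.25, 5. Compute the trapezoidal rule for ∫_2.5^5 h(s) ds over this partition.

Subinterval widths: 0.5, 0.25, 1.75.
h(2.5) = -4, h(3) = 3, h(3.25) = 8.84375, h(5) = 111.
On each subinterval the trapezoid contributes (Δs_i/2)·[h(s_{i-1}) + h(s_i)].
Sum = 106.09375.

106.09375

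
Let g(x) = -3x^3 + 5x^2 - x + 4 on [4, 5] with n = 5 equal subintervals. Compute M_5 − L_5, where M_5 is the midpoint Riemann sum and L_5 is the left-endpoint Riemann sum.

-13.545

M_5 = -175.465.
L_5 = -161.92.
M_5 − L_5 = -13.545.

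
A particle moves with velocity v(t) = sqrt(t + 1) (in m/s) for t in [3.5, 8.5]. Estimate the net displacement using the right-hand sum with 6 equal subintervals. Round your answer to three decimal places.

13.553

Δt = (8.5 − 3.5)/6 = 5/6.
Right endpoints: 13/3, 31/6, 6, 41/6, 23/3, 8.5.
v(13/3) ≈ 2.309, v(31/6) ≈ 2.483, v(6) ≈ 2.646, v(41/6) ≈ 2.799, v(23/3) ≈ 2.944, v(8.5) ≈ 3.082.
Sum = Δt · [v(13/3) + v(31/6) + v(6) + ...].
Sum ≈ 13.553.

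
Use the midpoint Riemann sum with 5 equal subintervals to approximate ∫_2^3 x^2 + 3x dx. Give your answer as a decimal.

Δx = (3 − 2)/5 = 0.2.
Midpoints: 2.1, 2.3, 2.5, 2.7, 2.9.
f(2.1) = 10.71, f(2.3) = 12.19, f(2.5) = 13.75, f(2.7) = 15.39, f(2.9) = 17.11.
Sum = Δx · [f(2.1) + f(2.3) + f(2.5) + f(2.7) + f(2.9)].
Sum = 13.83.

13.83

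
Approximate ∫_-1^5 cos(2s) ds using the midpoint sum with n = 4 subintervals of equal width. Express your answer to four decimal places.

Δs = (5 − (-1))/4 = 1.5.
Midpoints: -0.25, 1.25, 2.75, 4.25.
f(-0.25) ≈ 0.8776, f(1.25) ≈ -0.8011, f(2.75) ≈ 0.7087, f(4.25) ≈ -0.6020.
Sum = Δs · [f(-0.25) + f(1.25) + f(2.75) + f(4.25)].
Sum ≈ 0.2746.

0.2746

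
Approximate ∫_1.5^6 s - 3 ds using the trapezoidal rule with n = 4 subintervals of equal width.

3.375

Δs = (6 − 1.5)/4 = 1.125.
f(1.5) = -1.5, f(2.625) = -0.375, f(3.75) = 0.75, f(4.875) = 1.875, f(6) = 3.
T_4 = (Δs/2)·[f(s_0) + 2f(s_1) + 2f(s_2) + 2f(s_3) + f(s_4)].
Sum = 3.375.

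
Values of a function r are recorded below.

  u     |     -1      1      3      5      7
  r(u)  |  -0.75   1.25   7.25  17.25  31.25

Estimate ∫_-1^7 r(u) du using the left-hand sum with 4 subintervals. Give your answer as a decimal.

50

Δu = 2.
Sum = 2·[(-0.75) + 1.25 + 7.25 + 17.25] = 50.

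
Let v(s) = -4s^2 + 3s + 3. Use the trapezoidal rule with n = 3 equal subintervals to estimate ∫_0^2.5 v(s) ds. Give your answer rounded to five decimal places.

Δs = (2.5 − 0)/3 = 5/6.
v(0) = 3, v(5/6) = 49/18, v(5/3) = -28/9, v(2.5) = -14.5.
T_3 = (Δs/2)·[v(s_0) + 2v(s_1) + 2v(s_2) + v(s_3)].
Sum ≈ -5.11574.

-5.11574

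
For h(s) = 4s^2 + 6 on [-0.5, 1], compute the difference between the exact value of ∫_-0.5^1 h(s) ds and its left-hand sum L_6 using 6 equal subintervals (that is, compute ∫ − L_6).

0.3125

Exact integral: ∫_-0.5^1 h(s) ds = 10.5.
L_6 = 10.1875.
Error = 10.5 − 10.1875 = 0.3125.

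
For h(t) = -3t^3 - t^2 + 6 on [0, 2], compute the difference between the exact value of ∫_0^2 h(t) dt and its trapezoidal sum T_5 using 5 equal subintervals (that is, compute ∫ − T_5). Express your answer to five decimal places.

0.53333

Exact integral: ∫_0^2 h(t) dt ≈ -2.6666667.
T_5 = -3.2.
Error ≈ -2.6666667 − (-3.2) ≈ 0.53333.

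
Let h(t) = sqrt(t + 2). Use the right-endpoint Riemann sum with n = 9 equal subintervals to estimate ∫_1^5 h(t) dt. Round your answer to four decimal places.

Δt = (5 − 1)/9 = 4/9.
Right endpoints: 13/9, 17/9, 7/3, 25/9, 29/9, 11/3, 37/9, 41/9, 5.
h(13/9) ≈ 1.8559, h(17/9) ≈ 1.9720, h(7/3) ≈ 2.0817, h(25/9) ≈ 2.1858, h(29/9) ≈ 2.2852, h(11/3) ≈ 2.3805, h(37/9) ≈ 2.4721, h(41/9) ≈ 2.5604, h(5) ≈ 2.6458.
Sum = Δt · [h(13/9) + h(17/9) + h(7/3) + ...].
Sum ≈ 9.0841.

9.0841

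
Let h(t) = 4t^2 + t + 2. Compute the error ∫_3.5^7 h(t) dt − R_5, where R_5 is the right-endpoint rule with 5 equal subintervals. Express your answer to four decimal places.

Exact integral: ∫_3.5^7 h(t) dt ≈ 425.541667.
R_5 = 479.36.
Error ≈ 425.541667 − 479.36 ≈ -53.8183.

-53.8183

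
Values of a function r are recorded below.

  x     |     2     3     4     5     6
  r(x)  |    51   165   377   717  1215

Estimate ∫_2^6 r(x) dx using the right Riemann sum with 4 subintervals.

Δx = 1.
Sum = 1·[165 + 377 + 717 + 1215] = 2474.

2474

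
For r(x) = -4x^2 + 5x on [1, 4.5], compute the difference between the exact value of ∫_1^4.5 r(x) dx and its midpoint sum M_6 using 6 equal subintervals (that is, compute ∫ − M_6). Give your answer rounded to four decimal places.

-0.3970

Exact integral: ∫_1^4.5 r(x) dx ≈ -72.041667.
M_6 ≈ -71.644676.
Error ≈ -72.041667 − (-71.644676) ≈ -0.3970.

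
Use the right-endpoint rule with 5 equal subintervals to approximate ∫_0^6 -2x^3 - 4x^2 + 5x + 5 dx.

Δx = (6 − 0)/5 = 1.2.
Right endpoints: 1.2, 2.4, 3.6, 4.8, 6.
f(1.2) = 1.784, f(2.4) = -33.688, f(3.6) = -122.152, f(4.8) = -284.344, f(6) = -541.
Sum = Δx · [f(1.2) + f(2.4) + f(3.6) + f(4.8) + f(6)].
Sum = -1175.28.

-1175.28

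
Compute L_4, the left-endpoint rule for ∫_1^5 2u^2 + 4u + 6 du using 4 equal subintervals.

124

Δu = (5 − 1)/4 = 1.
Left endpoints: 1, 2, 3, 4.
f(1) = 12, f(2) = 22, f(3) = 36, f(4) = 54.
Sum = Δu · [f(1) + f(2) + f(3) + f(4)].
Sum = 124.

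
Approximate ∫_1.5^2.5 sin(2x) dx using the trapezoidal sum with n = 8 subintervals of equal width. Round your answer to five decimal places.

Δx = (2.5 − 1.5)/8 = 0.125.
f(1.5) ≈ 0.14112, f(1.625) ≈ -0.10820, f(1.75) ≈ -0.35078, f(1.875) ≈ -0.57156, f(2) ≈ -0.75680, f(2.125) ≈ -0.89499, f(2.25) ≈ -0.97753, f(2.375) ≈ -0.99929, f(2.5) ≈ -0.95892.
T_8 = (Δx/2)·[f(x_0) + 2f(x_1) + ... + 2f(x_{7}) + f(x_8)].
Sum ≈ -0.63351.

-0.63351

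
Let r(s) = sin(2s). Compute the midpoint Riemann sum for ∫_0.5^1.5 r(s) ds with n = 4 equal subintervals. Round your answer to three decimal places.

0.773

Δs = (1.5 − 0.5)/4 = 0.25.
Midpoints: 0.625, 0.875, 1.125, 1.375.
r(0.625) ≈ 0.949, r(0.875) ≈ 0.984, r(1.125) ≈ 0.778, r(1.375) ≈ 0.382.
Sum = Δs · [r(0.625) + r(0.875) + r(1.125) + r(1.375)].
Sum ≈ 0.773.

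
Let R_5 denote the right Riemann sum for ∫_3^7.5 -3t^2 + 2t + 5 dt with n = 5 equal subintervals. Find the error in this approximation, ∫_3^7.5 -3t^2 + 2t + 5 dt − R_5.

61.56

Exact integral: ∫_3^7.5 f(t) dt = -325.125.
R_5 = -386.685.
Error = -325.125 − (-386.685) = 61.56.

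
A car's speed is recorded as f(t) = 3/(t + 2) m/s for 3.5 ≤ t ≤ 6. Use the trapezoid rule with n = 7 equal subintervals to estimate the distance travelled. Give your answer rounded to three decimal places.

1.125

Δt = (6 − 3.5)/7 = 5/14.
f(3.5) = 6/11, f(27/7) = 21/41, f(59/14) = 14/29, f(32/7) = 21/46, f(69/14) = 42/97, f(37/7) = 7/17, f(79/14) = 42/107, f(6) = 0.375.
T_7 = (Δt/2)·[f(t_0) + 2f(t_1) + ... + 2f(t_{6}) + f(t_7)].
Sum ≈ 1.125.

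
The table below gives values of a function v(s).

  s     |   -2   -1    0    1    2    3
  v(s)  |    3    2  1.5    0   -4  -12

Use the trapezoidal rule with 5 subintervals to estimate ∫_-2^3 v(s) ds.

-5

Δs = 1.
T_5 = (1/2)·[3 + 2·2 + 2·1.5 + 2·0 + 2·(-4) + (-12)] = -5.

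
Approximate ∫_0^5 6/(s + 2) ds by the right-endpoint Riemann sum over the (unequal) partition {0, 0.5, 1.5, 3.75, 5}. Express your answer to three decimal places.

Subinterval widths: 0.5, 1, 2.25, 1.25.
Right endpoints: 0.5, 1.5, 3.75, 5.
f(0.5) = 2.4, f(1.5) = 12/7, f(3.75) = 24/23, f(5) = 6/7.
Sum = Σ Δs_i · f(s_i).
Sum ≈ 6.334.

6.334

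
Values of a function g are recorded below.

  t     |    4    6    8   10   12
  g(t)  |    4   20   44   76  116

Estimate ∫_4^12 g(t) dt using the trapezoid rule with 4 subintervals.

400

Δt = 2.
T_4 = (2/2)·[4 + 2·20 + 2·44 + 2·76 + 116] = 400.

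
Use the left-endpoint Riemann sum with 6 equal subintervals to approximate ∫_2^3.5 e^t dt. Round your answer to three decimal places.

22.644

Δt = (3.5 − 2)/6 = 0.25.
Left endpoints: 2, 2.25, 2.5, 2.75, 3, 3.25.
f(2) ≈ 7.389, f(2.25) ≈ 9.488, f(2.5) ≈ 12.182, f(2.75) ≈ 15.643, f(3) ≈ 20.086, f(3.25) ≈ 25.790.
Sum = Δt · [f(2) + f(2.25) + f(2.5) + ...].
Sum ≈ 22.644.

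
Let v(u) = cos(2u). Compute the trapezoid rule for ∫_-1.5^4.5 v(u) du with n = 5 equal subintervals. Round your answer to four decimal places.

Δu = (4.5 − (-1.5))/5 = 1.2.
v(-1.5) ≈ -0.9900, v(-0.3) ≈ 0.8253, v(0.9) ≈ -0.2272, v(2.1) ≈ -0.4903, v(3.3) ≈ 0.9502, v(4.5) ≈ -0.9111.
T_5 = (Δu/2)·[v(u_0) + 2v(u_1) + ... + 2v(u_{4}) + v(u_5)].
Sum ≈ 0.1291.

0.1291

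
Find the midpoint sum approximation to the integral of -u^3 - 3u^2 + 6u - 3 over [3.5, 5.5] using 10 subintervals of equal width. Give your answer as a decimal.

-266.64

Δu = (5.5 − 3.5)/10 = 0.2.
Midpoints: 3.6, 3.8, 4, 4.2, 4.4, 4.6, 4.8, 5, 5.2, 5.4.
f(3.6) = -66.936, f(3.8) = -78.392, f(4) = -91, f(4.2) = -104.808, f(4.4) = -119.864, f(4.6) = -136.216, f(4.8) = -153.912, f(5) = -173, f(5.2) = -193.528, f(5.4) = -215.544.
Sum = Δu · [f(3.6) + f(3.8) + f(4) + ...].
Sum = -266.64.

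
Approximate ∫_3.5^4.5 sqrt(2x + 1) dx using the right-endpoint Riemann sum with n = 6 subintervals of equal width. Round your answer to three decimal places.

3.026

Δx = (4.5 − 3.5)/6 = 1/6.
Right endpoints: 11/3, 23/6, 4, 25/6, 13/3, 4.5.
f(11/3) ≈ 2.887, f(23/6) ≈ 2.944, f(4) ≈ 3.000, f(25/6) ≈ 3.055, f(13/3) ≈ 3.109, f(4.5) ≈ 3.162.
Sum = Δx · [f(11/3) + f(23/6) + f(4) + ...].
Sum ≈ 3.026.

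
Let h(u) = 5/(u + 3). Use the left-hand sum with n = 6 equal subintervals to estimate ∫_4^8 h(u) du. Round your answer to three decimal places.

Δu = (8 − 4)/6 = 2/3.
Left endpoints: 4, 14/3, 16/3, 6, 20/3, 22/3.
h(4) = 5/7, h(14/3) = 15/23, h(16/3) = 0.6, h(6) = 5/9, h(20/3) = 15/29, h(22/3) = 15/31.
Sum = Δu · [h(4) + h(14/3) + h(16/3) + ...].
Sum ≈ 2.349.

2.349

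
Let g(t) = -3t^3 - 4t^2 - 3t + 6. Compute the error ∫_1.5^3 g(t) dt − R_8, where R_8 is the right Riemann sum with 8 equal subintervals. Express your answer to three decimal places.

9.811

Exact integral: ∫_1.5^3 g(t) dt = -89.578125.
R_8 ≈ -99.38892.
Error ≈ -89.578125 − (-99.38892) ≈ 9.811.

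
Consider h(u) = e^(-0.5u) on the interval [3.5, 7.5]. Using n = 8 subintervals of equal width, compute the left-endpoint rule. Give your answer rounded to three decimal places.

Δu = (7.5 − 3.5)/8 = 0.5.
Left endpoints: 3.5, 4, 4.5, 5, 5.5, 6, 6.5, 7.
h(3.5) ≈ 0.174, h(4) ≈ 0.135, h(4.5) ≈ 0.105, h(5) ≈ 0.082, h(5.5) ≈ 0.064, h(6) ≈ 0.050, h(6.5) ≈ 0.039, h(7) ≈ 0.030.
Sum = Δu · [h(3.5) + h(4) + h(4.5) + ...].
Sum ≈ 0.340.

0.340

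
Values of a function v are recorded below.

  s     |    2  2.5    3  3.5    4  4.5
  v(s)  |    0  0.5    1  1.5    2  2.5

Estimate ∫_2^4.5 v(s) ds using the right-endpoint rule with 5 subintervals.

Δs = 0.5.
Sum = 0.5·[0.5 + 1 + 1.5 + 2 + 2.5] = 3.75.

3.75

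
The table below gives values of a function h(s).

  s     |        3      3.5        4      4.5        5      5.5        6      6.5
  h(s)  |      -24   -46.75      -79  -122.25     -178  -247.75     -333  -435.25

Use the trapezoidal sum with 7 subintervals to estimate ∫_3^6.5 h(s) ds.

-618.1875

Δs = 0.5.
T_7 = (0.5/2)·[(-24) + 2·(-46.75) + 2·(-79) + 2·(-122.25) + 2·(-178) + 2·(-247.75) + 2·(-333) + (-435.25)] = -618.1875.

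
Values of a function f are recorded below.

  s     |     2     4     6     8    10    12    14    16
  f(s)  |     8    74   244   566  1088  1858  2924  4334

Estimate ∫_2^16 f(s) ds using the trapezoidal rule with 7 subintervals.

17850

Δs = 2.
T_7 = (2/2)·[8 + 2·74 + 2·244 + 2·566 + 2·1088 + 2·1858 + 2·2924 + 4334] = 17850.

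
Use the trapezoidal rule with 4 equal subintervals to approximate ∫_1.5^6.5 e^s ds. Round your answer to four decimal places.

Δs = (6.5 − 1.5)/4 = 1.25.
f(1.5) ≈ 4.4817, f(2.75) ≈ 15.6426, f(4) ≈ 54.5982, f(5.25) ≈ 190.5663, f(6.5) ≈ 665.1416.
T_4 = (Δs/2)·[f(s_0) + 2f(s_1) + 2f(s_2) + 2f(s_3) + f(s_4)].
Sum ≈ 744.5234.

744.5234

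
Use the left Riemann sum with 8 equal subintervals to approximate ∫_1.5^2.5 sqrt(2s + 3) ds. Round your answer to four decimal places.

2.6197

Δs = (2.5 − 1.5)/8 = 0.125.
Left endpoints: 1.5, 1.625, 1.75, 1.875, 2, 2.125, 2.25, 2.375.
f(1.5) ≈ 2.4495, f(1.625) ≈ 2.5000, f(1.75) ≈ 2.5495, f(1.875) ≈ 2.5981, f(2) ≈ 2.6458, f(2.125) ≈ 2.6926, f(2.25) ≈ 2.7386, f(2.375) ≈ 2.7839.
Sum = Δs · [f(1.5) + f(1.625) + f(1.75) + ...].
Sum ≈ 2.6197.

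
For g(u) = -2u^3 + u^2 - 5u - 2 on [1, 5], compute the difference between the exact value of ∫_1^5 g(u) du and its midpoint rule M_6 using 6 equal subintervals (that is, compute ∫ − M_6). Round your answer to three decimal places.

Exact integral: ∫_1^5 g(u) du ≈ -338.66667.
M_6 ≈ -336.14815.
Error ≈ -338.66667 − (-336.14815) ≈ -2.519.

-2.519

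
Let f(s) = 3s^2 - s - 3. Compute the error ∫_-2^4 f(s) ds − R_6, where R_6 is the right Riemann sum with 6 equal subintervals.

Exact integral: ∫_-2^4 f(s) ds = 48.
R_6 = 66.
Error = 48 − 66 = -18.

-18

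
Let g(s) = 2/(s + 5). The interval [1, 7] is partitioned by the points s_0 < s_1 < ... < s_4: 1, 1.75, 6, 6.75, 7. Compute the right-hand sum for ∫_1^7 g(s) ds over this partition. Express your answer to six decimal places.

1.164276

Subinterval widths: 0.75, 4.25, 0.75, 0.25.
Right endpoints: 1.75, 6, 6.75, 7.
g(1.75) = 8/27, g(6) = 2/11, g(6.75) = 8/47, g(7) = 1/6.
Sum = Σ Δs_i · g(s_i).
Sum ≈ 1.164276.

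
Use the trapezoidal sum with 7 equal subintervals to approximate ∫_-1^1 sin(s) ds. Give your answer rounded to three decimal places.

0.000

Δs = (1 − (-1))/7 = 2/7.
f(-1) ≈ -0.841, f(-5/7) ≈ -0.655, f(-3/7) ≈ -0.416, f(-1/7) ≈ -0.142, f(1/7) ≈ 0.142, f(3/7) ≈ 0.416, f(5/7) ≈ 0.655, f(1) ≈ 0.841.
T_7 = (Δs/2)·[f(s_0) + 2f(s_1) + ... + 2f(s_{6}) + f(s_7)].
Sum ≈ 0.000.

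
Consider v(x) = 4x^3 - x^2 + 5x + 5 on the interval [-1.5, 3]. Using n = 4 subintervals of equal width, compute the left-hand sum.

35.578125

Δx = (3 − (-1.5))/4 = 1.125.
Left endpoints: -1.5, -0.375, 0.75, 1.875.
v(-1.5) = -18.25, v(-0.375) = 2.7734375, v(0.75) = 9.875, v(1.875) = 37.2265625.
Sum = Δx · [v(-1.5) + v(-0.375) + v(0.75) + v(1.875)].
Sum = 35.578125.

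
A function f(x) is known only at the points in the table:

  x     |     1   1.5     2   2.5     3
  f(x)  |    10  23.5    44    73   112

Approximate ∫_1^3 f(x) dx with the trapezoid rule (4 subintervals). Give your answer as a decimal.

Δx = 0.5.
T_4 = (0.5/2)·[10 + 2·23.5 + 2·44 + 2·73 + 112] = 100.75.

100.75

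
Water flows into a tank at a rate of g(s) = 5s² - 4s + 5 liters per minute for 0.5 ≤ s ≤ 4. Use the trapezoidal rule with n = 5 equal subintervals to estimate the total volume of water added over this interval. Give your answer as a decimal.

Δs = (4 − 0.5)/5 = 0.7.
g(0.5) = 4.25, g(1.2) = 7.4, g(1.9) = 15.45, g(2.6) = 28.4, g(3.3) = 46.25, g(4) = 69.
T_5 = (Δs/2)·[g(s_0) + 2g(s_1) + ... + 2g(s_{4}) + g(s_5)].
Sum = 93.8875.

93.8875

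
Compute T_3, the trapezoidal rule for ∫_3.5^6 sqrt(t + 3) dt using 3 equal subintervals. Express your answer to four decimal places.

Δt = (6 − 3.5)/3 = 5/6.
f(3.5) ≈ 2.5495, f(13/3) ≈ 2.7080, f(31/6) ≈ 2.8577, f(6) ≈ 3.0000.
T_3 = (Δt/2)·[f(t_0) + 2f(t_1) + 2f(t_2) + f(t_3)].
Sum ≈ 6.9504.

6.9504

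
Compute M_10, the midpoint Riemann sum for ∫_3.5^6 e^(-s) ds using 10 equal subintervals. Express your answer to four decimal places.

0.0276

Δs = (6 − 3.5)/10 = 0.25.
Midpoints: 3.625, 3.875, 4.125, 4.375, 4.625, 4.875, 5.125, 5.375, 5.625, 5.875.
f(3.625) ≈ 0.0266, f(3.875) ≈ 0.0208, f(4.125) ≈ 0.0162, f(4.375) ≈ 0.0126, f(4.625) ≈ 0.0098, f(4.875) ≈ 0.0076, f(5.125) ≈ 0.0059, f(5.375) ≈ 0.0046, f(5.625) ≈ 0.0036, f(5.875) ≈ 0.0028.
Sum = Δs · [f(3.625) + f(3.875) + f(4.125) + ...].
Sum ≈ 0.0276.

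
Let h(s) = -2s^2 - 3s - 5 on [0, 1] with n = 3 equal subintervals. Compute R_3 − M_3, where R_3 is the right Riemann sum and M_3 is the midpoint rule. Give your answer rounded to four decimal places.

R_3 ≈ -8.037037.
M_3 ≈ -7.148148.
R_3 − M_3 ≈ -0.8889.

-0.8889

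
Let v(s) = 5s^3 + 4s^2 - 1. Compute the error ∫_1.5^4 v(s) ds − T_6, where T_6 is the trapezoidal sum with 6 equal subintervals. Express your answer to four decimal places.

Exact integral: ∫_1.5^4 v(s) ds ≈ 392.005208.
T_6 ≈ 395.278501.
Error ≈ 392.005208 − 395.278501 ≈ -3.2733.

-3.2733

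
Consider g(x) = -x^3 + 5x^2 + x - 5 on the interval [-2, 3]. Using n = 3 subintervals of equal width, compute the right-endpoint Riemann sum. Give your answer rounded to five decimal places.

Δx = (3 − (-2))/3 = 5/3.
Right endpoints: -1/3, 4/3, 3.
g(-1/3) = -128/27, g(4/3) = 77/27, g(3) = 16.
Sum = Δx · [g(-1/3) + g(4/3) + g(3)].
Sum ≈ 23.51852.

23.51852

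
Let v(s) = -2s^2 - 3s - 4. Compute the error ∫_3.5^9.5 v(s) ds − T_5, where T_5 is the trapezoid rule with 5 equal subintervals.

Exact integral: ∫_3.5^9.5 v(s) ds = -684.
T_5 = -686.88.
Error = -684 − (-686.88) = 2.88.

2.88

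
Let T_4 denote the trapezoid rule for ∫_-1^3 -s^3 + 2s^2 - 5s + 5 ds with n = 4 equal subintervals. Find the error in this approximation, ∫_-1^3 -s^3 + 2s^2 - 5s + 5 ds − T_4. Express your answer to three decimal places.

0.667

Exact integral: ∫_-1^3 f(s) ds ≈ -1.33333.
T_4 = -2.
Error ≈ -1.33333 − (-2) ≈ 0.667.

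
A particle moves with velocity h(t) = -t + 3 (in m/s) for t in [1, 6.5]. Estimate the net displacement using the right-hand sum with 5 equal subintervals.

-7.15

Δt = (6.5 − 1)/5 = 1.1.
Right endpoints: 2.1, 3.2, 4.3, 5.4, 6.5.
h(2.1) = 0.9, h(3.2) = -0.2, h(4.3) = -1.3, h(5.4) = -2.4, h(6.5) = -3.5.
Sum = Δt · [h(2.1) + h(3.2) + h(4.3) + h(5.4) + h(6.5)].
Sum = -7.15.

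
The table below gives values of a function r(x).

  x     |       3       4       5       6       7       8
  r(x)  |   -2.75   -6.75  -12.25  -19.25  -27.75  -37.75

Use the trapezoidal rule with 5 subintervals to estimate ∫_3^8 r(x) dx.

-86.25

Δx = 1.
T_5 = (1/2)·[(-2.75) + 2·(-6.75) + 2·(-12.25) + 2·(-19.25) + 2·(-27.75) + (-37.75)] = -86.25.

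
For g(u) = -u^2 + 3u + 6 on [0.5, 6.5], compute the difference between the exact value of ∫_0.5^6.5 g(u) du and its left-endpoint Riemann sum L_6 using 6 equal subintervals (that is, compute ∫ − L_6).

Exact integral: ∫_0.5^6.5 g(u) du = 7.5.
L_6 = 18.5.
Error = 7.5 − 18.5 = -11.

-11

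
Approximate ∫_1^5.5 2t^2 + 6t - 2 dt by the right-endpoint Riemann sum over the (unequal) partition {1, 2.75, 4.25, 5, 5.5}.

Subinterval widths: 1.75, 1.5, 0.75, 0.5.
Right endpoints: 2.75, 4.25, 5, 5.5.
f(2.75) = 29.625, f(4.25) = 59.625, f(5) = 78, f(5.5) = 91.5.
Sum = Σ Δt_i · f(t_i).
Sum = 245.53125.

245.53125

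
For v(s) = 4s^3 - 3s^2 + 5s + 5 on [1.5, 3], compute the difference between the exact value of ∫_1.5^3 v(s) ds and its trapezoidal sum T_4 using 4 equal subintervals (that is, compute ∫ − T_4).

Exact integral: ∫_1.5^3 v(s) ds = 76.6875.
T_4 = 77.53125.
Error = 76.6875 − 77.53125 = -0.84375.

-0.84375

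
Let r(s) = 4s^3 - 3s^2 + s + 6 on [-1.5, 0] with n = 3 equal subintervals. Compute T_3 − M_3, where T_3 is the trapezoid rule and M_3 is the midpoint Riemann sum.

-1.125

T_3 = -1.3125.
M_3 = -0.1875.
T_3 − M_3 = -1.125.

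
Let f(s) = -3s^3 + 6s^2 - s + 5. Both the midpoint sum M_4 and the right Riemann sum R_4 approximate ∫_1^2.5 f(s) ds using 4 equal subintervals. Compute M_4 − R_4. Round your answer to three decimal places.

3.116

M_4 ≈ 5.74951.
R_4 ≈ 2.63379.
M_4 − R_4 ≈ 3.116.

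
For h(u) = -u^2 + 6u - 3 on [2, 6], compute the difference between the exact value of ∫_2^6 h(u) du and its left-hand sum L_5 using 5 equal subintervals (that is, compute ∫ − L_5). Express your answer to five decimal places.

-2.77333

Exact integral: ∫_2^6 h(u) du ≈ 14.6666667.
L_5 = 17.44.
Error ≈ 14.6666667 − 17.44 ≈ -2.77333.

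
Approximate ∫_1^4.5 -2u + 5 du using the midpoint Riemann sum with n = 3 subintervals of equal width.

-1.75

Δu = (4.5 − 1)/3 = 7/6.
Midpoints: 19/12, 2.75, 47/12.
f(19/12) = 11/6, f(2.75) = -0.5, f(47/12) = -17/6.
Sum = Δu · [f(19/12) + f(2.75) + f(47/12)].
Sum = -1.75.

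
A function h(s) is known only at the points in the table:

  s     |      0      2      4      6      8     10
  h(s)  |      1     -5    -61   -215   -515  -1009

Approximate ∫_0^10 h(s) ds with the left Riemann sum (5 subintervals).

Δs = 2.
Sum = 2·[1 + (-5) + (-61) + (-215) + (-515)] = -1590.

-1590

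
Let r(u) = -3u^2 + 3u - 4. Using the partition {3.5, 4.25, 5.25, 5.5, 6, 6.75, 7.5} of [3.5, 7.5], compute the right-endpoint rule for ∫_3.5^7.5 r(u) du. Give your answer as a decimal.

-374.59375

Subinterval widths: 0.75, 1, 0.25, 0.5, 0.75, 0.75.
Right endpoints: 4.25, 5.25, 5.5, 6, 6.75, 7.5.
r(4.25) = -45.4375, r(5.25) = -70.9375, r(5.5) = -78.25, r(6) = -94, r(6.75) = -120.4375, r(7.5) = -150.25.
Sum = Σ Δu_i · r(u_i).
Sum = -374.59375.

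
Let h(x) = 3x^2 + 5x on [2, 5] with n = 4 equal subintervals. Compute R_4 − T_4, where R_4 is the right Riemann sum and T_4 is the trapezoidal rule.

29.25

R_4 = 199.59375.
T_4 = 170.34375.
R_4 − T_4 = 29.25.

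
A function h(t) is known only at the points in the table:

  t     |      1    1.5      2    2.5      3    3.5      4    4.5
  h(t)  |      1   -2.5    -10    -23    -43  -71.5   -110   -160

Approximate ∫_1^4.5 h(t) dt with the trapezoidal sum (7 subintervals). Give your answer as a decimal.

Δt = 0.5.
T_7 = (0.5/2)·[1 + 2·(-2.5) + 2·(-10) + 2·(-23) + 2·(-43) + 2·(-71.5) + 2·(-110) + (-160)] = -169.75.

-169.75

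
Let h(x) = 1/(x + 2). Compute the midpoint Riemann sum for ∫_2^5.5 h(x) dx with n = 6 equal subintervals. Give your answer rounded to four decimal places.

0.6280

Δx = (5.5 − 2)/6 = 7/12.
Midpoints: 55/24, 2.875, 83/24, 97/24, 4.625, 125/24.
h(55/24) = 24/103, h(2.875) = 8/39, h(83/24) = 24/131, h(97/24) = 24/145, h(4.625) = 8/53, h(125/24) = 24/173.
Sum = Δx · [h(55/24) + h(2.875) + h(83/24) + ...].
Sum ≈ 0.6280.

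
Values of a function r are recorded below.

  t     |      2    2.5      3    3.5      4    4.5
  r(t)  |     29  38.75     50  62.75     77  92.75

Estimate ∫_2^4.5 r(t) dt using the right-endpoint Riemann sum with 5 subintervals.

Δt = 0.5.
Sum = 0.5·[38.75 + 50 + 62.75 + 77 + 92.75] = 160.625.

160.625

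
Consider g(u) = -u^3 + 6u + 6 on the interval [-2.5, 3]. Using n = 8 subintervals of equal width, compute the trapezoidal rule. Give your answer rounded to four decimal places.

Δu = (3 − (-2.5))/8 = 0.6875.
g(-2.5) = 6.625, g(-1.8125) = 4421/4096, g(-1.125) = 345/512, g(-0.4375) = 14167/4096, g(0.25) = 7.484375, g(0.9375) = 44241/4096, g(1.625) = 5867/512, g(2.3125) = 30755/4096, g(3) = -3.
T_8 = (Δu/2)·[g(u_0) + 2g(u_1) + ... + 2g(u_{7}) + g(u_8)].
Sum ≈ 30.4407.

30.4407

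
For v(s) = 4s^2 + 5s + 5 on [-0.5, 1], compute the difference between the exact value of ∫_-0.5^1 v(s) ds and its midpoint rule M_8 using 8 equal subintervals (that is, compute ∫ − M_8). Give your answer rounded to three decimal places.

Exact integral: ∫_-0.5^1 v(s) ds = 10.875.
M_8 ≈ 10.85742.
Error ≈ 10.875 − 10.85742 ≈ 0.018.

0.018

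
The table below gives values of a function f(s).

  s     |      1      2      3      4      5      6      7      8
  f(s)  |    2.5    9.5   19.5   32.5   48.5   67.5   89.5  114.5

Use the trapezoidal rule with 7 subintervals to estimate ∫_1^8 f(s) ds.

Δs = 1.
T_7 = (1/2)·[2.5 + 2·9.5 + 2·19.5 + 2·32.5 + 2·48.5 + 2·67.5 + 2·89.5 + 114.5] = 325.5.

325.5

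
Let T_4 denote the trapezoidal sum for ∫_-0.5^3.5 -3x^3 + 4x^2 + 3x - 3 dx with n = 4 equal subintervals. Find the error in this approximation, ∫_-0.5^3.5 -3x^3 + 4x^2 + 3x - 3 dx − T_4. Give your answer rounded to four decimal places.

6.3333

Exact integral: ∫_-0.5^3.5 f(x) dx ≈ -49.166667.
T_4 = -55.5.
Error ≈ -49.166667 − (-55.5) ≈ 6.3333.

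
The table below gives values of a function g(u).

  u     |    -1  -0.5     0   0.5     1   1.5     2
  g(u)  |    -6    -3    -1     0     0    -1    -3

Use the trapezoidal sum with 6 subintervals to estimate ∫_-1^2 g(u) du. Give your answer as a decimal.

-4.75

Δu = 0.5.
T_6 = (0.5/2)·[(-6) + 2·(-3) + 2·(-1) + 2·0 + 2·0 + 2·(-1) + (-3)] = -4.75.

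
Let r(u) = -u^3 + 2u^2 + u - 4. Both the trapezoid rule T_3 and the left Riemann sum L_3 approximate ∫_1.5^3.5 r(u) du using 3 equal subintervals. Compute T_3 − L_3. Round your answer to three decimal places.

-5.833

T_3 ≈ -13.73148.
L_3 ≈ -7.89815.
T_3 − L_3 ≈ -5.833.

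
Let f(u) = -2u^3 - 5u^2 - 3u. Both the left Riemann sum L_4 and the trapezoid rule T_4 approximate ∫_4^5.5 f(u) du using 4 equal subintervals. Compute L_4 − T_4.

L_4 ≈ -470.115234.
T_4 ≈ -522.708984.
L_4 − T_4 = 52.59375.

52.59375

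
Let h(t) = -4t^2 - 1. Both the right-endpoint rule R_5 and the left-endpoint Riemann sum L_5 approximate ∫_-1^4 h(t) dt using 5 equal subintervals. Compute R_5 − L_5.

R_5 = -125.
L_5 = -65.
R_5 − L_5 = -60.

-60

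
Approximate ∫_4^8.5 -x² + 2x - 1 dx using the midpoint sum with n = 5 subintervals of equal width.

-131.32125

Δx = (8.5 − 4)/5 = 0.9.
Midpoints: 4.45, 5.35, 6.25, 7.15, 8.05.
f(4.45) = -11.9025, f(5.35) = -18.9225, f(6.25) = -27.5625, f(7.15) = -37.8225, f(8.05) = -49.7025.
Sum = Δx · [f(4.45) + f(5.35) + f(6.25) + f(7.15) + f(8.05)].
Sum = -131.32125.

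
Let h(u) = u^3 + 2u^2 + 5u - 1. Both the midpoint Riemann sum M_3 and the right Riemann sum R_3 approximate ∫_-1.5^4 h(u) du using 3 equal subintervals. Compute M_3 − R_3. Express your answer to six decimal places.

-138.750868

M_3 ≈ 127.66811343.
R_3 ≈ 266.41898148.
M_3 − R_3 ≈ -138.750868.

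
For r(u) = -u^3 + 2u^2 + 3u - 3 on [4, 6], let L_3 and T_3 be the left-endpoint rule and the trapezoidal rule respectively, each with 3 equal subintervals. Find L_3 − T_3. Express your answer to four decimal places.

35.3333

L_3 ≈ -101.259259.
T_3 ≈ -136.592593.
L_3 − T_3 ≈ 35.3333.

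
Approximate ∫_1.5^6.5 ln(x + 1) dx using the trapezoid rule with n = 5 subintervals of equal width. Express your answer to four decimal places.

7.7990

Δx = (6.5 − 1.5)/5 = 1.
f(1.5) ≈ 0.9163, f(2.5) ≈ 1.2528, f(3.5) ≈ 1.5041, f(4.5) ≈ 1.7047, f(5.5) ≈ 1.8718, f(6.5) ≈ 2.0149.
T_5 = (Δx/2)·[f(x_0) + 2f(x_1) + ... + 2f(x_{4}) + f(x_5)].
Sum ≈ 7.7990.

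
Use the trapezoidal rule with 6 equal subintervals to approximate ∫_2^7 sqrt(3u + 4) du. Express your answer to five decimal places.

Δu = (7 − 2)/6 = 5/6.
f(2) ≈ 3.16228, f(17/6) ≈ 3.53553, f(11/3) ≈ 3.87298, f(4.5) ≈ 4.18330, f(16/3) ≈ 4.47214, f(37/6) ≈ 4.74342, f(7) ≈ 5.00000.
T_6 = (Δu/2)·[f(u_0) + 2f(u_1) + ... + 2f(u_{5}) + f(u_6)].
Sum ≈ 20.74042.

20.74042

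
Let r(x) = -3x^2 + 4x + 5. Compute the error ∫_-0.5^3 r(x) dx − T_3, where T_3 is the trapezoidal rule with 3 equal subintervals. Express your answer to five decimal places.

Exact integral: ∫_-0.5^3 r(x) dx = 7.875.
T_3 ≈ 5.4930556.
Error ≈ 7.875 − 5.4930556 ≈ 2.38194.

2.38194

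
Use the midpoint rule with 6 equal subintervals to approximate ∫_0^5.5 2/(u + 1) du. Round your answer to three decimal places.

Δu = (5.5 − 0)/6 = 11/12.
Midpoints: 11/24, 1.375, 55/24, 77/24, 4.125, 121/24.
f(11/24) = 48/35, f(1.375) = 16/19, f(55/24) = 48/79, f(77/24) = 48/101, f(4.125) = 16/41, f(121/24) = 48/145.
Sum = Δu · [f(11/24) + f(1.375) + f(55/24) + ...].
Sum ≈ 3.683.

3.683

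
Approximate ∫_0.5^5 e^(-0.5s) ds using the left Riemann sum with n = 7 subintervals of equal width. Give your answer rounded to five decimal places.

1.62935

Δs = (5 − 0.5)/7 = 9/14.
Left endpoints: 0.5, 8/7, 25/14, 17/7, 43/14, 26/7, 61/14.
f(0.5) ≈ 0.77880, f(8/7) ≈ 0.56472, f(25/14) ≈ 0.40948, f(17/7) ≈ 0.29692, f(43/14) ≈ 0.21530, f(26/7) ≈ 0.15612, f(61/14) ≈ 0.11320.
Sum = Δs · [f(0.5) + f(8/7) + f(25/14) + ...].
Sum ≈ 1.62935.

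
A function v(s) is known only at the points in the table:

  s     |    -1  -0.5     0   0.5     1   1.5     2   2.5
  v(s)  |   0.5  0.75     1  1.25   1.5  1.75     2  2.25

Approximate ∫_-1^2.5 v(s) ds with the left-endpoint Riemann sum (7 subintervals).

4.375

Δs = 0.5.
Sum = 0.5·[0.5 + 0.75 + 1 + 1.25 + 1.5 + 1.75 + 2] = 4.375.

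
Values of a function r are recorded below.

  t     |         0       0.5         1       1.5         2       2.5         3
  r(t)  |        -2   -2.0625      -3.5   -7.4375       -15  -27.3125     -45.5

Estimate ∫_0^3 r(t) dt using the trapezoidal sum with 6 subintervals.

Δt = 0.5.
T_6 = (0.5/2)·[(-2) + 2·(-2.0625) + 2·(-3.5) + 2·(-7.4375) + 2·(-15) + 2·(-27.3125) + (-45.5)] = -39.53125.

-39.53125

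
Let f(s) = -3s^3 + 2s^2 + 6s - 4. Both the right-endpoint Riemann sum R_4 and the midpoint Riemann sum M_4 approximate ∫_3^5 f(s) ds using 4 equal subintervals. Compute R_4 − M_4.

R_4 = -368.
M_4 = -301.25.
R_4 − M_4 = -66.75.

-66.75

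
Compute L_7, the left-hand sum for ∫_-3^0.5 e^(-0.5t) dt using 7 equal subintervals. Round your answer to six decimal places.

Δt = (0.5 − (-3))/7 = 0.5.
Left endpoints: -3, -2.5, -2, -1.5, -1, -0.5, 0.
f(-3) ≈ 4.481689, f(-2.5) ≈ 3.490343, f(-2) ≈ 2.718282, f(-1.5) ≈ 2.117000, f(-1) ≈ 1.648721, f(-0.5) ≈ 1.284025, f(0) ≈ 1.000000.
Sum = Δt · [f(-3) + f(-2.5) + f(-2) + ...].
Sum ≈ 8.370030.

8.370030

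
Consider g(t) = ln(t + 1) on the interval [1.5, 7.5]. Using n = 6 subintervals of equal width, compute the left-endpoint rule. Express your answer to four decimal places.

9.2646

Δt = (7.5 − 1.5)/6 = 1.
Left endpoints: 1.5, 2.5, 3.5, 4.5, 5.5, 6.5.
g(1.5) ≈ 0.9163, g(2.5) ≈ 1.2528, g(3.5) ≈ 1.5041, g(4.5) ≈ 1.7047, g(5.5) ≈ 1.8718, g(6.5) ≈ 2.0149.
Sum = Δt · [g(1.5) + g(2.5) + g(3.5) + ...].
Sum ≈ 9.2646.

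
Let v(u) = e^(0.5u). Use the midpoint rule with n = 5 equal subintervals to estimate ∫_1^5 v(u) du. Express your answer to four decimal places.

20.9277

Δu = (5 − 1)/5 = 0.8.
Midpoints: 1.4, 2.2, 3, 3.8, 4.6.
v(1.4) ≈ 2.0138, v(2.2) ≈ 3.0042, v(3) ≈ 4.4817, v(3.8) ≈ 6.6859, v(4.6) ≈ 9.9742.
Sum = Δu · [v(1.4) + v(2.2) + v(3) + v(3.8) + v(4.6)].
Sum ≈ 20.9277.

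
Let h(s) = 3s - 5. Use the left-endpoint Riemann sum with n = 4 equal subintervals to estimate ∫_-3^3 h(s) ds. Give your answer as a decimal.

Δs = (3 − (-3))/4 = 1.5.
Left endpoints: -3, -1.5, 0, 1.5.
h(-3) = -14, h(-1.5) = -9.5, h(0) = -5, h(1.5) = -0.5.
Sum = Δs · [h(-3) + h(-1.5) + h(0) + h(1.5)].
Sum = -43.5.

-43.5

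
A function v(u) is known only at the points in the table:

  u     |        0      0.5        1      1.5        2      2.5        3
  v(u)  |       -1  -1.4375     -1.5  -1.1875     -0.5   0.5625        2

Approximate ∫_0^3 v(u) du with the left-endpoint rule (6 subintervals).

Δu = 0.5.
Sum = 0.5·[(-1) + (-1.4375) + (-1.5) + (-1.1875) + (-0.5) + 0.5625] = -2.53125.

-2.53125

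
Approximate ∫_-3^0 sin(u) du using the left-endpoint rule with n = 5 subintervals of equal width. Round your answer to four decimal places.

Δu = (0 − (-3))/5 = 0.6.
Left endpoints: -3, -2.4, -1.8, -1.2, -0.6.
f(-3) ≈ -0.1411, f(-2.4) ≈ -0.6755, f(-1.8) ≈ -0.9738, f(-1.2) ≈ -0.9320, f(-0.6) ≈ -0.5646.
Sum = Δu · [f(-3) + f(-2.4) + f(-1.8) + f(-1.2) + f(-0.6)].
Sum ≈ -1.9723.

-1.9723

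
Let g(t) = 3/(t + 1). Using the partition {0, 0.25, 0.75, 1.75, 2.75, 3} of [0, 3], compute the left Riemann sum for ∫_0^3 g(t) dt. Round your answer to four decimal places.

Subinterval widths: 0.25, 0.5, 1, 1, 0.25.
Left endpoints: 0, 0.25, 0.75, 1.75, 2.75.
g(0) = 3, g(0.25) = 2.4, g(0.75) = 12/7, g(1.75) = 12/11, g(2.75) = 0.8.
Sum = Σ Δt_i · g(t_i).
Sum ≈ 4.9552.

4.9552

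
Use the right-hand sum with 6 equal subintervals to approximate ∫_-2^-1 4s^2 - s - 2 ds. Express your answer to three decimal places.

Δs = (-1 − (-2))/6 = 1/6.
Right endpoints: -11/6, -5/3, -1.5, -4/3, -7/6, -1.
f(-11/6) = 239/18, f(-5/3) = 97/9, f(-1.5) = 8.5, f(-4/3) = 58/9, f(-7/6) = 83/18, f(-1) = 3.
Sum = Δs · [f(-11/6) + f(-5/3) + f(-1.5) + ...].
Sum ≈ 7.769.

7.769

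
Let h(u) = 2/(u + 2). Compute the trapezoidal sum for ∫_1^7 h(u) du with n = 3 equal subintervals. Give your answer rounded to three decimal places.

Δu = (7 − 1)/3 = 2.
h(1) = 2/3, h(3) = 0.4, h(5) = 2/7, h(7) = 2/9.
T_3 = (Δu/2)·[h(u_0) + 2h(u_1) + 2h(u_2) + h(u_3)].
Sum ≈ 2.260.

2.260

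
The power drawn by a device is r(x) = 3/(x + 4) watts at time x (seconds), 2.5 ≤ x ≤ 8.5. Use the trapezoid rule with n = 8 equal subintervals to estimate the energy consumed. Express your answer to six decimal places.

Δx = (8.5 − 2.5)/8 = 0.75.
r(2.5) = 6/13, r(3.25) = 12/29, r(4) = 0.375, r(4.75) = 12/35, r(5.5) = 6/19, r(6.25) = 12/41, r(7) = 3/11, r(7.75) = 12/47, r(8.5) = 0.24.
T_8 = (Δx/2)·[r(x_0) + 2r(x_1) + ... + 2r(x_{7}) + r(x_8)].
Sum ≈ 1.964204.

1.964204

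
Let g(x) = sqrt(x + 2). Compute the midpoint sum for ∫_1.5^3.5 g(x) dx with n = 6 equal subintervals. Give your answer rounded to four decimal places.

Δx = (3.5 − 1.5)/6 = 1/3.
Midpoints: 5/3, 2, 7/3, 8/3, 3, 10/3.
g(5/3) ≈ 1.9149, g(2) ≈ 2.0000, g(7/3) ≈ 2.0817, g(8/3) ≈ 2.1602, g(3) ≈ 2.2361, g(10/3) ≈ 2.3094.
Sum = Δx · [g(5/3) + g(2) + g(7/3) + ...].
Sum ≈ 4.2341.

4.2341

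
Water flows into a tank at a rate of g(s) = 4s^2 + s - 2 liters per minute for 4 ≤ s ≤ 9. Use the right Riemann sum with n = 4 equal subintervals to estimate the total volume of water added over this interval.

Δs = (9 − 4)/4 = 1.25.
Right endpoints: 5.25, 6.5, 7.75, 9.
g(5.25) = 113.5, g(6.5) = 173.5, g(7.75) = 246, g(9) = 331.
Sum = Δs · [g(5.25) + g(6.5) + g(7.75) + g(9)].
Sum = 1080.

1080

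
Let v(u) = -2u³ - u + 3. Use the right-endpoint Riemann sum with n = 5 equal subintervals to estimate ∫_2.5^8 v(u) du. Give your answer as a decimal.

Δu = (8 − 2.5)/5 = 1.1.
Right endpoints: 3.6, 4.7, 5.8, 6.9, 8.
v(3.6) = -93.912, v(4.7) = -209.346, v(5.8) = -393.024, v(6.9) = -660.918, v(8) = -1029.
Sum = Δu · [v(3.6) + v(4.7) + v(5.8) + v(6.9) + v(8)].
Sum = -2624.82.

-2624.82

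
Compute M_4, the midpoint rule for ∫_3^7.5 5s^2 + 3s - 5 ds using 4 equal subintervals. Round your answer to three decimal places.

704.127

Δs = (7.5 − 3)/4 = 1.125.
Midpoints: 3.5625, 4.6875, 5.8125, 6.9375.
f(3.5625) = 69.14453125, f(4.6875) = 118.92578125, f(5.8125) = 181.36328125, f(6.9375) = 256.45703125.
Sum = Δs · [f(3.5625) + f(4.6875) + f(5.8125) + f(6.9375)].
Sum ≈ 704.127.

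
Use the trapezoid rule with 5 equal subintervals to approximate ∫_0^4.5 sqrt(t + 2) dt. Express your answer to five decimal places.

9.15169

Δt = (4.5 − 0)/5 = 0.9.
f(0) ≈ 1.41421, f(0.9) ≈ 1.70294, f(1.8) ≈ 1.94936, f(2.7) ≈ 2.16795, f(3.6) ≈ 2.36643, f(4.5) ≈ 2.54951.
T_5 = (Δt/2)·[f(t_0) + 2f(t_1) + ... + 2f(t_{4}) + f(t_5)].
Sum ≈ 9.15169.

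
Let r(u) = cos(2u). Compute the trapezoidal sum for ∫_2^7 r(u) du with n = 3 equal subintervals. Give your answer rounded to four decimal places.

Δu = (7 − 2)/3 = 5/3.
r(2) ≈ -0.6536, r(11/3) ≈ 0.4974, r(16/3) ≈ -0.3230, r(7) ≈ 0.1367.
T_3 = (Δu/2)·[r(u_0) + 2r(u_1) + 2r(u_2) + r(u_3)].
Sum ≈ -0.1400.

-0.1400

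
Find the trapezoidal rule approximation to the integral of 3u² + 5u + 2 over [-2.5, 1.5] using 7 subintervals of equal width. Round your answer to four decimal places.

Δu = (1.5 − (-2.5))/7 = 4/7.
f(-2.5) = 8.25, f(-27/14) = 689/196, f(-19/14) = 145/196, f(-11/14) = -15/196, f(-3/14) = 209/196, f(5/14) = 817/196, f(13/14) = 1809/196, f(1.5) = 16.25.
T_7 = (Δu/2)·[f(u_0) + 2f(u_1) + ... + 2f(u_{6}) + f(u_7)].
Sum ≈ 17.6531.

17.6531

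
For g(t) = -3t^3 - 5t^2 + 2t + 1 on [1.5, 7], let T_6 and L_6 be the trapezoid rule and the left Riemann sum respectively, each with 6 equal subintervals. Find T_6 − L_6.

-569.078125

T_6 ≈ -2344.058304.
L_6 ≈ -1774.980179.
T_6 − L_6 = -569.078125.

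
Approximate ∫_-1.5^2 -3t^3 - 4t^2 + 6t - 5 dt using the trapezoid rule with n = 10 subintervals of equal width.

Δt = (2 − (-1.5))/10 = 0.35.
f(-1.5) = -12.875, f(-1.15) = -12.627375, f(-0.8) = -10.824, f(-0.45) = -8.236625, f(-0.1) = -5.637, f(0.25) = -3.796875, f(0.6) = -3.488, f(0.95) = -5.482125, f(1.3) = -10.551, f(1.65) = -19.466375, f(2) = -33.
T_10 = (Δt/2)·[f(t_0) + 2f(t_1) + ... + 2f(t_{9}) + f(t_10)].
Sum = -36.06640625.

-36.06640625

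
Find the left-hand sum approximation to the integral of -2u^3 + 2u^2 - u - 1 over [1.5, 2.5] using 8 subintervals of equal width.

Δu = (2.5 − 1.5)/8 = 0.125.
Left endpoints: 1.5, 1.625, 1.75, 1.875, 2, 2.125, 2.25, 2.375.
f(1.5) = -4.75, f(1.625) = -5.92578125, f(1.75) = -7.34375, f(1.875) = -9.02734375, f(2) = -11, f(2.125) = -13.28515625, f(2.25) = -15.90625, f(2.375) = -18.88671875.
Sum = Δu · [f(1.5) + f(1.625) + f(1.75) + ...].
Sum = -10.765625.

-10.765625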